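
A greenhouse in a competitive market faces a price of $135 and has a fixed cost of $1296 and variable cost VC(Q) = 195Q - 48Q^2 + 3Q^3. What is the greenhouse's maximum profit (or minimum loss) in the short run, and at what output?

AVC = 195 - 48Q + 3Q^2; min AVC = $3 at Q = 8. Since P = $135 ≥ min AVC, the firm produces.
With MC = 195 - 96Q + 9Q^2, P = MC on the upward-sloping part at Q* = 10.
TR = 135·10 = 1350. TC = 1296 + 150 = 1446. Profit = 1350 − 1446 = -$96.
Shutting down would mean losing the fixed cost of $1296, so operating at a loss of $96 is better by $1200.

Profit = -$96 at Q = 10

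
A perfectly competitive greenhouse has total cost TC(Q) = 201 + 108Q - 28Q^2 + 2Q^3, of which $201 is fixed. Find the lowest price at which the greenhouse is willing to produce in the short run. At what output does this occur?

$10 per unit, at Q = 7

Short-run supply begins at min AVC. From VC = 108Q - 28Q^2 + 2Q^3, AVC = 108 - 28Q + 2Q^2.
dAVC/dQ = -28 + 4Q = 0 gives Q = 7. min AVC = 108 - 28·7 + 2·7^2 = 10.
For P < $10 the firm produces nothing.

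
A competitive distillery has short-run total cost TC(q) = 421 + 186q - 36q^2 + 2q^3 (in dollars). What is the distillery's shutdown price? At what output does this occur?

$24 per unit, at q = 9

The firm shuts down when price falls below the minimum of average variable cost. AVC = VC/q = 186 - 36q + 2q^2.
dAVC/dq = -36 + 4q = 0 gives q = 9. min AVC = 186 - 36·9 + 2·9^2 = 24.
The firm shuts down for any P below $24.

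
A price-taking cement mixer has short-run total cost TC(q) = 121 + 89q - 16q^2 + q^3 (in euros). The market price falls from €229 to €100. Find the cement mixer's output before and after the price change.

Output falls from 14 to 11

AVC = 89 - 16q + q^2, minimized at q = 8 where min AVC = €25. MC = 89 - 32q + 3q^2.
At P = €229 ≥ min AVC, set P = MC on the rising branch: q = 14.
At P = €100 ≥ min AVC, set P = MC: q = 11. The firm stays open but cuts output.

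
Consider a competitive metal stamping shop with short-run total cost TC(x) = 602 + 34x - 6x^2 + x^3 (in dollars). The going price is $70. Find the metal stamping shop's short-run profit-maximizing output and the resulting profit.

AVC = 34 - 6x + x^2 has its minimum $25 at x = 3; price $70 clears that bar, so the firm operates.
With MC = 34 - 12x + 3x^2, P = MC on the upward-sloping part at x* = 6.
TR = 70·6 = 420. TC = 602 + 204 = 806. Profit = 420 − 806 = -$386.
That loss of $386 beats the $602 the firm would lose by shutting down; producing recovers $216 of fixed cost.

Profit = -$386 at x = 6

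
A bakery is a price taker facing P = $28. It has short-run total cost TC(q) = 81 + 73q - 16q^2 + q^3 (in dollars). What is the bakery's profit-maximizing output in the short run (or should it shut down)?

From TC, MC = TC'(q) = 73 - 32q + 3q^2 and AVC = VC/q = 73 - 16q + q^2.
The AVC parabola has its vertex at q = 16/2 = 8, where AVC = 73 - 16·8 + 8^2 = $9.
Because $28 ≥ $9, revenue can cover variable cost; the firm operates.
P = MC gives 45 - 32q + 3q^2 = 0, with roots 5/3 and 9. Take the larger (rising MC): q* = 9.
Check: AVC at q = 9 is $10 ≤ P, so revenue covers variable cost.
Profit = P·q − TC = 28·9 − 171 = $81.

Produce at q = 9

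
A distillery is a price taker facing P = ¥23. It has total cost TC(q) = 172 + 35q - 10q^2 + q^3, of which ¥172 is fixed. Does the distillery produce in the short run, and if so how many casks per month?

From TC, MC = TC'(q) = 35 - 20q + 3q^2 and AVC = VC/q = 35 - 10q + q^2.
The AVC parabola has its vertex at q = 10/2 = 5, where AVC = 35 - 10·5 + 5^2 = ¥10.
Because ¥23 ≥ ¥10, revenue can cover variable cost; the firm operates.
Solving P = MC: 12 - 20q + 3q^2 = 0 ⇒ q = 2/3 or 6. On the upward-sloping branch, q* = 6.
Check: AVC at q = 6 is ¥11 ≤ P, so revenue covers variable cost.
Profit = P·q − TC = 23·6 − 238 = -¥100, a loss, but smaller than the ¥172 fixed cost the firm would lose by shutting down.

Produce at q = 6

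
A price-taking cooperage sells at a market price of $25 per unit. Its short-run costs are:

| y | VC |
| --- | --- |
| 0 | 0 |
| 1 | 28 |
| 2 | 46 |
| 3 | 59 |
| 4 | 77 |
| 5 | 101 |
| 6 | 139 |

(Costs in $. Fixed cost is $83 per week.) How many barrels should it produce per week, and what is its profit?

Compute π = P·y − TC at each output: y=0: -83; y=1: -86; y=2: -79; y=3: -67; y=4: -60; y=5: -59; y=6: -72.
Profit is maximized at y = 5. AVC there is 101/5 = $20.20 ≤ P, so producing beats shutting down (which would give -$83).

y = 5; profit = -$59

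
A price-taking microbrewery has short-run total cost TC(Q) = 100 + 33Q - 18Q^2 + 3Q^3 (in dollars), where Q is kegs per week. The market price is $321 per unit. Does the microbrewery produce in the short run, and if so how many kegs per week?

Strip out fixed cost: VC = 33Q - 18Q^2 + 3Q^3. Then AVC = 33 - 18Q + 3Q^2 and MC = 33 - 36Q + 9Q^2.
AVC hits its minimum where MC = AVC, at Q = 3, giving min AVC = 33 - 18·3 + 3·3^2 = $6.
P = $321 exceeds min AVC = $6, so the firm stays open.
Set P = MC: 321 = 33 - 36Q + 9Q^2 → -288 - 36Q + 9Q^2 = 0. The roots are Q = -4 and Q = 8; the profit-maximizing output is on the rising part of MC, so Q* = 8.
Check: AVC at Q = 8 is $81 ≤ P, so revenue covers variable cost.
Profit = P·Q − TC = 321·8 − 748 = $1820.

Produce at Q = 8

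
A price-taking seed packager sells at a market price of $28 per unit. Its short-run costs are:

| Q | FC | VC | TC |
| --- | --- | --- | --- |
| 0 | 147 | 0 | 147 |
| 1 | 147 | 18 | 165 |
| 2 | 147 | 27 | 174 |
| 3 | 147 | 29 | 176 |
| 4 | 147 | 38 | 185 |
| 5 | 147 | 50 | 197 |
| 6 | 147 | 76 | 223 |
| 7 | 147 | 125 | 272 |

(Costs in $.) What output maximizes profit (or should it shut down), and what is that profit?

Q = 6; profit = -$55

Tabulate TR − TC: Q=0: -147; Q=1: -137; Q=2: -118; Q=3: -92; Q=4: -73; Q=5: -57; Q=6: -55; Q=7: -76.
Profit is maximized at Q = 6. AVC there is 76/6 = $12.67 ≤ P, so producing beats shutting down (which would give -$147).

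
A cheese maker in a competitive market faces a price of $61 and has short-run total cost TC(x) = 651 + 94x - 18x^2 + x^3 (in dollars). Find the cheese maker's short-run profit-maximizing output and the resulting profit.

Profit = -$167 at x = 11

AVC = 94 - 18x + x^2 has its minimum $13 at x = 9; price $61 clears that bar, so the firm operates.
With MC = 94 - 36x + 3x^2, P = MC on the upward-sloping part at x* = 11.
TR = 61·11 = 671. TC = 651 + 187 = 838. Profit = 671 − 838 = -$167.
That loss of $167 beats the $651 the firm would lose by shutting down; producing recovers $484 of fixed cost.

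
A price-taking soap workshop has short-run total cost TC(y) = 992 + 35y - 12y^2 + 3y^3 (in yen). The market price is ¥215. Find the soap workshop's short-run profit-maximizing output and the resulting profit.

Profit = -¥128 at y = 6

AVC = 35 - 12y + 3y^2; min AVC = ¥23 at y = 2. Since P = ¥215 ≥ min AVC, the firm produces.
MC = 35 - 24y + 9y^2. Setting P = MC and taking the root on the rising branch gives y* = 6.
TR = 215·6 = 1290. TC = 992 + 426 = 1418. Profit = 1290 − 1418 = -¥128.
Shutting down would mean losing the fixed cost of ¥992, so operating at a loss of ¥128 is better by ¥864.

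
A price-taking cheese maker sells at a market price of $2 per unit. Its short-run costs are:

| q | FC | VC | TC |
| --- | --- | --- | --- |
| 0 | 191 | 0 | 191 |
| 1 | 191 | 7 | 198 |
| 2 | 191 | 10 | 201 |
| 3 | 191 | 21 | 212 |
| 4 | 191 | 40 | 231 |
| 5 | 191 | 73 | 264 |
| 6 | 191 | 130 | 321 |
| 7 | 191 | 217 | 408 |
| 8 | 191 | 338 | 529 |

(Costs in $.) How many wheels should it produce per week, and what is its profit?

q = 0 (shut down); profit = -$191

Profit at each row (π = 2q − TC): q=0: -191; q=1: -196; q=2: -197; q=3: -206; q=4: -223; q=5: -254; q=6: -309; q=7: -394; q=8: -513.
Profit is highest at q = 0. Equivalently, the lowest AVC in the table is 10/2 ≈ $5 at q = 2, and P = $2 falls below it — price never covers variable cost, so the firm shuts down and loses only its fixed cost.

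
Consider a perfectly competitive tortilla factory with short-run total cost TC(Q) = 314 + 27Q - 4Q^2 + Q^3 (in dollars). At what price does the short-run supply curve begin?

The shutdown price is the minimum of AVC. VC = 27Q - 4Q^2 + Q^3, so AVC = 27 - 4Q + Q^2.
At the minimum of AVC, MC = AVC. MC = 27 - 8Q + 3Q^2; setting MC = AVC gives 2Q^2 - 4Q = 0, so Q = 2. min AVC = 23.
For P < $23 the firm produces nothing.

$23 per unit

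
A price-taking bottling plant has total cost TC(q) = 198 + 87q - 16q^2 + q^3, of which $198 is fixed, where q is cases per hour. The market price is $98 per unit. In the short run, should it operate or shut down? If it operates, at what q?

Variable cost is VC = 87q - 16q^2 + q^3, so AVC = VC/q = 87 - 16q + q^2 and MC = dTC/dq = 87 - 32q + 3q^2.
AVC hits its minimum where MC = AVC, at q = 8, giving min AVC = 87 - 16·8 + 8^2 = $23.
Since P = $98 ≥ min AVC = $23, price covers variable cost and the firm should produce.
Set P = MC: 98 = 87 - 32q + 3q^2 → -11 - 32q + 3q^2 = 0. The roots are q = -1/3 and q = 11; the profit-maximizing output is on the rising part of MC, so q* = 11.
Check: AVC at q = 11 is $32 ≤ P, so revenue covers variable cost.
Profit = P·q − TC = 98·11 − 550 = $528.

Produce at q = 11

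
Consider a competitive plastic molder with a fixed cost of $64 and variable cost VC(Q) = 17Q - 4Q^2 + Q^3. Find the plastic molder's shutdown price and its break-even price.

AVC = 17 - 4Q + Q^2; minimized at Q = 2, giving min AVC = $13. That is the shutdown price.
ATC = 64/Q + 17 - 4Q + Q^2. Setting dATC/dQ = −64/Q^2 − 4 + 2Q = 0 gives Q = 4 (since 2·4^3 − 4·4^2 = 64).
min ATC = 64/4 + 17 − 4·4 + 4^2 = $33. That is the break-even price.
For $13 ≤ P < $33 the firm produces at a loss; below $13 it shuts down.

Shutdown price = $13; break-even price = $33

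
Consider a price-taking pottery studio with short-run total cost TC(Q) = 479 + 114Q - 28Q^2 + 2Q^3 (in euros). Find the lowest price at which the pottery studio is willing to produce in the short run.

The firm shuts down when price falls below the minimum of average variable cost. AVC = VC/Q = 114 - 28Q + 2Q^2.
dAVC/dQ = -28 + 4Q = 0 gives Q = 7. min AVC = 114 - 28·7 + 2·7^2 = 16.
For P < €16 the firm produces nothing.

€16 per unit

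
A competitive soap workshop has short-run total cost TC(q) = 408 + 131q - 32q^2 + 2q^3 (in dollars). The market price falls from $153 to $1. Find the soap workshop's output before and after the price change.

Output falls from 11 to 0 (the firm shuts down)

MC = 131 - 64q + 6q^2; the shutdown threshold is min AVC = $3 (at q = 8).
At P = $153 ≥ min AVC, set P = MC on the rising branch: q = 11.
At P = $1 < min AVC = $3, price no longer covers variable cost at any output, so the firm shuts down: q = 0.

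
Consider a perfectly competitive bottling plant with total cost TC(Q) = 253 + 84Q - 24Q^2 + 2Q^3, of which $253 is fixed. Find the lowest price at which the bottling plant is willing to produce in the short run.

Short-run supply begins at min AVC. From VC = 84Q - 24Q^2 + 2Q^3, AVC = 84 - 24Q + 2Q^2.
At the minimum of AVC, MC = AVC. MC = 84 - 48Q + 6Q^2; setting MC = AVC gives 4Q^2 - 24Q = 0, so Q = 6. min AVC = 12.
For P < $12 the firm produces nothing.

$12 per unit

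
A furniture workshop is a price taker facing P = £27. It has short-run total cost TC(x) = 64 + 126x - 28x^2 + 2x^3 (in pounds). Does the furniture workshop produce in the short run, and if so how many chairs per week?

Shut down

From TC, MC = TC'(x) = 126 - 56x + 6x^2 and AVC = VC/x = 126 - 28x + 2x^2.
The AVC parabola has its vertex at x = 28/4 = 7, where AVC = 126 - 28·7 + 2·7^2 = £28.
P = £27 lies below min AVC = £28; no output level covers variable cost.
Shutting down limits the loss to fixed cost, £64.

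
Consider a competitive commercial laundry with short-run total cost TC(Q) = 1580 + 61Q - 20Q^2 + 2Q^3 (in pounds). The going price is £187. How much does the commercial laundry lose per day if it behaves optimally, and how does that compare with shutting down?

AVC = 61 - 20Q + 2Q^2; min AVC = £11 at Q = 5. Since P = £187 ≥ min AVC, the firm produces.
With MC = 61 - 40Q + 6Q^2, P = MC on the upward-sloping part at Q* = 9.
TR = 187·9 = 1683. TC = 1580 + 387 = 1967. Profit = 1683 − 1967 = -£284.
That loss of £284 beats the £1580 the firm would lose by shutting down; producing recovers £1296 of fixed cost.

Profit = -£284 at Q = 9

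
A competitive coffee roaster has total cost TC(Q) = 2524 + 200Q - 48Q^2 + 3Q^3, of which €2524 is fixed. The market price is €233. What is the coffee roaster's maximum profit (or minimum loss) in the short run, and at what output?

AVC = 200 - 48Q + 3Q^2; min AVC = €8 at Q = 8. Since P = €233 ≥ min AVC, the firm produces.
MC = 200 - 96Q + 9Q^2. Setting P = MC and taking the root on the rising branch gives Q* = 11.
TR = 233·11 = 2563. TC = 2524 + 385 = 2909. Profit = 2563 − 2909 = -€346.
That loss of €346 beats the €2524 the firm would lose by shutting down; producing recovers €2178 of fixed cost.

Profit = -€346 at Q = 11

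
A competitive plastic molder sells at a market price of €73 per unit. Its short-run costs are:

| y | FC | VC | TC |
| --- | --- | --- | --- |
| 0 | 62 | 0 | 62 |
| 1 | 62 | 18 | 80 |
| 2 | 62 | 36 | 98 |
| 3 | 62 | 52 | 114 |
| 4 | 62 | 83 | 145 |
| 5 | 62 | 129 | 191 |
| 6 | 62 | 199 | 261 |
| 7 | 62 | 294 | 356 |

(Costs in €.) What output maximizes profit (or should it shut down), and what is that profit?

y = 6; profit = €177

Tabulate TR − TC: y=0: -62; y=1: -7; y=2: 48; y=3: 105; y=4: 147; y=5: 174; y=6: 177; y=7: 155.
Profit is maximized at y = 6. AVC there is 199/6 = €33.17 ≤ P, so producing beats shutting down (which would give -€62).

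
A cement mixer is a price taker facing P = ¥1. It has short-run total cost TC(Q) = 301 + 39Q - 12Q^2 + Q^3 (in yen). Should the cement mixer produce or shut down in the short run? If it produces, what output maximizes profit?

Strip out fixed cost: VC = 39Q - 12Q^2 + Q^3. Then AVC = 39 - 12Q + Q^2 and MC = 39 - 24Q + 3Q^2.
AVC is minimized where dAVC/dQ = -12 + 2Q = 0, at Q = 6; min AVC = 39 - 12·6 + 6^2 = ¥3.
With P < min AVC (¥1 < ¥3), every unit sold adds to the loss.
Best response: produce nothing and absorb the ¥301 fixed cost.

Shut down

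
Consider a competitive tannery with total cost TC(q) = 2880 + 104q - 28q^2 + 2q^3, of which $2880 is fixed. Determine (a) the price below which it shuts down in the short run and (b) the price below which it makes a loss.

AVC = 104 - 28q + 2q^2; minimized at q = 7, giving min AVC = $6. That is the shutdown price.
ATC = 2880/q + 104 - 28q + 2q^2. Setting dATC/dq = −2880/q^2 − 28 + 4q = 0 gives q = 12 (since 4·12^3 − 28·12^2 = 2880).
min ATC = 2880/12 + 104 − 28·12 + 2·12^2 = $296. That is the break-even price.
For $6 ≤ P < $296 the firm produces at a loss; below $6 it shuts down.

Shutdown price = $6; break-even price = $296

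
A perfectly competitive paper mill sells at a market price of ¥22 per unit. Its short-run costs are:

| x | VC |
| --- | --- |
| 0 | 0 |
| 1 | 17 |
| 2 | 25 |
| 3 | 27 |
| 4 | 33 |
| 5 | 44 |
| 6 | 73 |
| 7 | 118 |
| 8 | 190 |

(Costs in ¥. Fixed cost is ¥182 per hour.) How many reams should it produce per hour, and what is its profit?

x = 5; profit = -¥116

Profit at each row (π = 22x − TC): x=0: -182; x=1: -177; x=2: -163; x=3: -143; x=4: -127; x=5: -116; x=6: -123; x=7: -146; x=8: -196.
Profit is maximized at x = 5. AVC there is 44/5 = ¥8.80 ≤ P, so producing beats shutting down (which would give -¥182).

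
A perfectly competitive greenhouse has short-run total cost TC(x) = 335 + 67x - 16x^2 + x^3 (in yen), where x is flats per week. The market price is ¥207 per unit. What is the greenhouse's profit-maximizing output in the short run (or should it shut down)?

Strip out fixed cost: VC = 67x - 16x^2 + x^3. Then AVC = 67 - 16x + x^2 and MC = 67 - 32x + 3x^2.
AVC hits its minimum where MC = AVC, at x = 8, giving min AVC = 67 - 16·8 + 8^2 = ¥3.
Because ¥207 ≥ ¥3, revenue can cover variable cost; the firm operates.
Set P = MC: 207 = 67 - 32x + 3x^2 → -140 - 32x + 3x^2 = 0. The roots are x = -10/3 and x = 14; the profit-maximizing output is on the rising part of MC, so x* = 14.
Check: AVC at x = 14 is ¥39 ≤ P, so revenue covers variable cost.
Profit = P·x − TC = 207·14 − 881 = ¥2017.

Produce at x = 14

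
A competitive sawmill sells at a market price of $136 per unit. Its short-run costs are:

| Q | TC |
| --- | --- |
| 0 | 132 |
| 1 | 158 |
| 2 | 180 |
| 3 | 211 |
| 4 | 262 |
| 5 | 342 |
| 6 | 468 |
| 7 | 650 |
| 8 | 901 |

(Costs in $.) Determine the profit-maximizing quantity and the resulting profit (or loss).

Q = 6; profit = $348

Compute π = P·Q − TC at each output: Q=0: -132; Q=1: -22; Q=2: 92; Q=3: 197; Q=4: 282; Q=5: 338; Q=6: 348; Q=7: 302; Q=8: 187.
Profit is maximized at Q = 6. AVC there is 336/6 = $56 ≤ P, so producing beats shutting down (which would give -$132).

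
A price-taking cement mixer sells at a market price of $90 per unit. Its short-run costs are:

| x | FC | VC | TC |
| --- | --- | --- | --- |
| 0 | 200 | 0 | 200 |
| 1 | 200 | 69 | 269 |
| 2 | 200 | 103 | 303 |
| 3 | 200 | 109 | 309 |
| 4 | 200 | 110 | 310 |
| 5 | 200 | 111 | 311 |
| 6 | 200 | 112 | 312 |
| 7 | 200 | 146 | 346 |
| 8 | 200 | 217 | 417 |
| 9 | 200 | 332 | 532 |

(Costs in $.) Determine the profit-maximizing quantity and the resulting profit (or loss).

Tabulate TR − TC: x=0: -200; x=1: -179; x=2: -123; x=3: -39; x=4: 50; x=5: 139; x=6: 228; x=7: 284; x=8: 303; x=9: 278.
Profit is maximized at x = 8. AVC there is 217/8 = $27.12 ≤ P, so producing beats shutting down (which would give -$200).

x = 8; profit = $303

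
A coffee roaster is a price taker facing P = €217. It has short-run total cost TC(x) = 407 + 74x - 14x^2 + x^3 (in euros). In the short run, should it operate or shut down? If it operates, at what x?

From TC, MC = TC'(x) = 74 - 28x + 3x^2 and AVC = VC/x = 74 - 14x + x^2.
The AVC parabola has its vertex at x = 14/2 = 7, where AVC = 74 - 14·7 + 7^2 = €25.
Since P = €217 ≥ min AVC = €25, price covers variable cost and the firm should produce.
Set P = MC: 217 = 74 - 28x + 3x^2 → -143 - 28x + 3x^2 = 0. The roots are x = -11/3 and x = 13; the profit-maximizing output is on the rising part of MC, so x* = 13.
Check: AVC at x = 13 is €61 ≤ P, so revenue covers variable cost.
Profit = P·x − TC = 217·13 − 1200 = €1621.

Produce at x = 13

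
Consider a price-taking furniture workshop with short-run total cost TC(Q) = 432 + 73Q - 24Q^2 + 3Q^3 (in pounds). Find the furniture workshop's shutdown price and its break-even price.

Shutdown price = min AVC. AVC = 73 - 24Q + 3Q^2, with vertex at Q = 4 and minimum £25.
ATC = 432/Q + 73 - 24Q + 3Q^2. Setting dATC/dQ = −432/Q^2 − 24 + 6Q = 0 gives Q = 6 (since 6·6^3 − 24·6^2 = 432).
min ATC = 432/6 + 73 − 24·6 + 3·6^2 = £109. That is the break-even price.
Between these two prices the firm operates at a loss; above £109 it earns a profit.

Shutdown price = £25; break-even price = £109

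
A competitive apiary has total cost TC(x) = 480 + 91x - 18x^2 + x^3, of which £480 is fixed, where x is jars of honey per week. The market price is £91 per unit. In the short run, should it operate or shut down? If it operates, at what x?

Produce at x = 12

From TC, MC = TC'(x) = 91 - 36x + 3x^2 and AVC = VC/x = 91 - 18x + x^2.
The AVC parabola has its vertex at x = 18/2 = 9, where AVC = 91 - 18·9 + 9^2 = £10.
Since P = £91 ≥ min AVC = £10, price covers variable cost and the firm should produce.
Solving P = MC: -36x + 3x^2 = 0 ⇒ x = 0 or 12. On the upward-sloping branch, x* = 12.
Check: AVC at x = 12 is £19 ≤ P, so revenue covers variable cost.
Profit = P·x − TC = 91·12 − 708 = £384.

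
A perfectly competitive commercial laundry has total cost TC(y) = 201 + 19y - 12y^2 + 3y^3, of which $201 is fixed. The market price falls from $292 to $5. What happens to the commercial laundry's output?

AVC = 19 - 12y + 3y^2, minimized at y = 2 where min AVC = $7. MC = 19 - 24y + 9y^2.
With P = $292 above the shutdown price, P = MC gives y = 7.
At P = $5 < min AVC = $7, price no longer covers variable cost at any output, so the firm shuts down: y = 0.

Output falls from 7 to 0 (the firm shuts down)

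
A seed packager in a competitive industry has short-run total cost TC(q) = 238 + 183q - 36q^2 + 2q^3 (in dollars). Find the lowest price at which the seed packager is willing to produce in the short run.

$21 per unit

Short-run supply begins at min AVC. From VC = 183q - 36q^2 + 2q^3, AVC = 183 - 36q + 2q^2.
At the minimum of AVC, MC = AVC. MC = 183 - 72q + 6q^2; setting MC = AVC gives 4q^2 - 36q = 0, so q = 9. min AVC = 21.
For P < $21 the firm produces nothing.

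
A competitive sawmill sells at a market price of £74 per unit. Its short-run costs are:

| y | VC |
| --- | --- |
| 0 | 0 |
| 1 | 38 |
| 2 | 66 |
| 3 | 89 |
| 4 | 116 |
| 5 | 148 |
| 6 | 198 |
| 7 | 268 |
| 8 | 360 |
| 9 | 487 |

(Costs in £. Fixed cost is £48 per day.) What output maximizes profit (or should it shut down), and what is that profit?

Compute π = P·y − TC at each output: y=0: -48; y=1: -12; y=2: 34; y=3: 85; y=4: 132; y=5: 174; y=6: 198; y=7: 202; y=8: 184; y=9: 131.
Profit is maximized at y = 7. AVC there is 268/7 = £38.29 ≤ P, so producing beats shutting down (which would give -£48).

y = 7; profit = £202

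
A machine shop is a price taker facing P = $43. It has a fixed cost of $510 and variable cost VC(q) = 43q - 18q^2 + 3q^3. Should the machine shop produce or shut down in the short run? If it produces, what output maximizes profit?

Produce at q = 4

From TC, MC = TC'(q) = 43 - 36q + 9q^2 and AVC = VC/q = 43 - 18q + 3q^2.
The AVC parabola has its vertex at q = 18/6 = 3, where AVC = 43 - 18·3 + 3·3^2 = $16.
Since P = $43 ≥ min AVC = $16, price covers variable cost and the firm should produce.
Solving P = MC: -36q + 9q^2 = 0 ⇒ q = 0 or 4. On the upward-sloping branch, q* = 4.
Check: AVC at q = 4 is $19 ≤ P, so revenue covers variable cost.
Profit = P·q − TC = 43·4 − 586 = -$414, a loss, but smaller than the $510 fixed cost the firm would lose by shutting down.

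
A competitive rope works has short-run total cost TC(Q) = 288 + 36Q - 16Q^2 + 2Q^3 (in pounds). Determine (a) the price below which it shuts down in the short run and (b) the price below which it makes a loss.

AVC = 36 - 16Q + 2Q^2; minimized at Q = 4, giving min AVC = £4. That is the shutdown price.
ATC = 288/Q + 36 - 16Q + 2Q^2. Setting dATC/dQ = −288/Q^2 − 16 + 4Q = 0 gives Q = 6 (since 4·6^3 − 16·6^2 = 288).
min ATC = 288/6 + 36 − 16·6 + 2·6^2 = £60. That is the break-even price.
For £4 ≤ P < £60 the firm produces at a loss; below £4 it shuts down.

Shutdown price = £4; break-even price = £60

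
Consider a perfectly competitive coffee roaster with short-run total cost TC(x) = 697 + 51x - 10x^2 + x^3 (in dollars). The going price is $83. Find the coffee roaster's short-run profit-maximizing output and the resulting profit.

AVC = 51 - 10x + x^2 has its minimum $26 at x = 5; price $83 clears that bar, so the firm operates.
MC = 51 - 20x + 3x^2. Setting P = MC and taking the root on the rising branch gives x* = 8.
TR = 83·8 = 664. TC = 697 + 280 = 977. Profit = 664 − 977 = -$313.
That loss of $313 beats the $697 the firm would lose by shutting down; producing recovers $384 of fixed cost.

Profit = -$313 at x = 8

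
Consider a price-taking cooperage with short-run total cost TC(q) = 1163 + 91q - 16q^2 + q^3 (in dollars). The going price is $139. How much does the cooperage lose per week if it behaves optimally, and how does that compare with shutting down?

AVC = 91 - 16q + q^2 has its minimum $27 at q = 8; price $139 clears that bar, so the firm operates.
MC = 91 - 32q + 3q^2. Setting P = MC and taking the root on the rising branch gives q* = 12.
TR = 139·12 = 1668. TC = 1163 + 516 = 1679. Profit = 1668 − 1679 = -$11.
Shutting down would mean losing the fixed cost of $1163, so operating at a loss of $11 is better by $1152.

Profit = -$11 at q = 12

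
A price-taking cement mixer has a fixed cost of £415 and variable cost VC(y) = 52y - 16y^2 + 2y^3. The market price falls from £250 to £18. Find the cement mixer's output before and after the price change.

Output falls from 9 to 0 (the firm shuts down)

MC = 52 - 32y + 6y^2; the shutdown threshold is min AVC = £20 (at y = 4).
With P = £250 above the shutdown price, P = MC gives y = 9.
At P = £18 < min AVC = £20, price no longer covers variable cost at any output, so the firm shuts down: y = 0.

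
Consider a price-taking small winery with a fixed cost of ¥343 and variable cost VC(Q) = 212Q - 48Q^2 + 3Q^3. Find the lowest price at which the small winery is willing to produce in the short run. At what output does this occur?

The shutdown price is the minimum of AVC. VC = 212Q - 48Q^2 + 3Q^3, so AVC = 212 - 48Q + 3Q^2.
At the minimum of AVC, MC = AVC. MC = 212 - 96Q + 9Q^2; setting MC = AVC gives 6Q^2 - 48Q = 0, so Q = 8. min AVC = 20.
So the shutdown price is ¥20.

¥20 per unit, at Q = 8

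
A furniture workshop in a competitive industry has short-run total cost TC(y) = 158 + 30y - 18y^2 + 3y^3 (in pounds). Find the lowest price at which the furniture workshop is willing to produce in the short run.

£3 per unit

The shutdown price is the minimum of AVC. VC = 30y - 18y^2 + 3y^3, so AVC = 30 - 18y + 3y^2.
dAVC/dy = -18 + 6y = 0 gives y = 3. min AVC = 30 - 18·3 + 3·3^2 = 3.
For P < £3 the firm produces nothing.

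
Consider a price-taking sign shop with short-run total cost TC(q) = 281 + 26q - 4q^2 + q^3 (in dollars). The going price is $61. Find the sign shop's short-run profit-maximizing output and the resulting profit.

AVC = 26 - 4q + q^2 has its minimum $22 at q = 2; price $61 clears that bar, so the firm operates.
MC = 26 - 8q + 3q^2. Setting P = MC and taking the root on the rising branch gives q* = 5.
TR = 61·5 = 305. TC = 281 + 155 = 436. Profit = 305 − 436 = -$131.
That loss of $131 beats the $281 the firm would lose by shutting down; producing recovers $150 of fixed cost.

Profit = -$131 at q = 5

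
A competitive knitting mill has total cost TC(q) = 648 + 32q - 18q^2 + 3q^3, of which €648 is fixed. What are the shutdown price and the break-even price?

Shutdown price = €5; break-even price = €140

Shutdown price = min AVC. AVC = 32 - 18q + 3q^2, with vertex at q = 3 and minimum €5.
ATC = 648/q + 32 - 18q + 3q^2. Setting dATC/dq = −648/q^2 − 18 + 6q = 0 gives q = 6 (since 6·6^3 − 18·6^2 = 648).
min ATC = 648/6 + 32 − 18·6 + 3·6^2 = €140. That is the break-even price.
Between these two prices the firm operates at a loss; above €140 it earns a profit.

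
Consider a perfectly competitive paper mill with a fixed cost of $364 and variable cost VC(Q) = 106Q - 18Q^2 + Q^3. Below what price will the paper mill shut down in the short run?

The shutdown price is the minimum of AVC. VC = 106Q - 18Q^2 + Q^3, so AVC = 106 - 18Q + Q^2.
At the minimum of AVC, MC = AVC. MC = 106 - 36Q + 3Q^2; setting MC = AVC gives 2Q^2 - 18Q = 0, so Q = 9. min AVC = 25.
So the shutdown price is $25.

$25 per unit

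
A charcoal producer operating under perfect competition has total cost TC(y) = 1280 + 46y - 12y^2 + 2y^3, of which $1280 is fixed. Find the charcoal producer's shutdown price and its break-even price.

Shutdown price = $28; break-even price = $238

Shutdown price = min AVC. AVC = 46 - 12y + 2y^2, with vertex at y = 3 and minimum $28.
ATC = 1280/y + 46 - 12y + 2y^2. Setting dATC/dy = −1280/y^2 − 12 + 4y = 0 gives y = 8 (since 4·8^3 − 12·8^2 = 1280).
min ATC = 1280/8 + 46 − 12·8 + 2·8^2 = $238. That is the break-even price.
For $28 ≤ P < $238 the firm produces at a loss; below $28 it shuts down.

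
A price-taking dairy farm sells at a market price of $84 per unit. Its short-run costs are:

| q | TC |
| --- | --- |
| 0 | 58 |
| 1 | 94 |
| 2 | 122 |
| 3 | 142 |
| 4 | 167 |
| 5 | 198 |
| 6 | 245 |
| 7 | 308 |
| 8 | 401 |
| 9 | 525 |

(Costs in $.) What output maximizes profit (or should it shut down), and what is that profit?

Tabulate TR − TC: q=0: -58; q=1: -10; q=2: 46; q=3: 110; q=4: 169; q=5: 222; q=6: 259; q=7: 280; q=8: 271; q=9: 231.
Profit is maximized at q = 7. AVC there is 250/7 = $35.71 ≤ P, so producing beats shutting down (which would give -$58).

q = 7; profit = $280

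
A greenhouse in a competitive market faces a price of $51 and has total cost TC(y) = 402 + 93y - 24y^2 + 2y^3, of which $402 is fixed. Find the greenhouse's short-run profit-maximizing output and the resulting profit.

AVC = 93 - 24y + 2y^2; min AVC = $21 at y = 6. Since P = $51 ≥ min AVC, the firm produces.
MC = 93 - 48y + 6y^2. Setting P = MC and taking the root on the rising branch gives y* = 7.
TR = 51·7 = 357. TC = 402 + 161 = 563. Profit = 357 − 563 = -$206.
That loss of $206 beats the $402 the firm would lose by shutting down; producing recovers $196 of fixed cost.

Profit = -$206 at y = 7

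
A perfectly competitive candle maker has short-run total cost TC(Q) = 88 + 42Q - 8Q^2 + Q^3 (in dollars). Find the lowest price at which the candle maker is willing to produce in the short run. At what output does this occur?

The shutdown price is the minimum of AVC. VC = 42Q - 8Q^2 + Q^3, so AVC = 42 - 8Q + Q^2.
At the minimum of AVC, MC = AVC. MC = 42 - 16Q + 3Q^2; setting MC = AVC gives 2Q^2 - 8Q = 0, so Q = 4. min AVC = 26.
The firm shuts down for any P below $26.

$26 per unit, at Q = 4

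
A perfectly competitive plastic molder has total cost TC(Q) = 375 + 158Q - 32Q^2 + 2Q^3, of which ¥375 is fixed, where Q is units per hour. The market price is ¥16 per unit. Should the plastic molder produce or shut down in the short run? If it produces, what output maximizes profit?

From TC, MC = TC'(Q) = 158 - 64Q + 6Q^2 and AVC = VC/Q = 158 - 32Q + 2Q^2.
AVC hits its minimum where MC = AVC, at Q = 8, giving min AVC = 158 - 32·8 + 2·8^2 = ¥30.
Since P = ¥16 < min AVC = ¥30, price fails to cover variable cost at any output.
Best response: produce nothing and absorb the ¥375 fixed cost.

Shut down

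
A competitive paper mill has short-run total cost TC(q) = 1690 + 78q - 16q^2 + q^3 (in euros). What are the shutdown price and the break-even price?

Shutdown price = €14; break-even price = €169

Shutdown price = min AVC. AVC = 78 - 16q + q^2, with vertex at q = 8 and minimum €14.
ATC = 1690/q + 78 - 16q + q^2. Setting dATC/dq = −1690/q^2 − 16 + 2q = 0 gives q = 13 (since 2·13^3 − 16·13^2 = 1690).
min ATC = 1690/13 + 78 − 16·13 + 13^2 = €169. That is the break-even price.
Between these two prices the firm operates at a loss; above €169 it earns a profit.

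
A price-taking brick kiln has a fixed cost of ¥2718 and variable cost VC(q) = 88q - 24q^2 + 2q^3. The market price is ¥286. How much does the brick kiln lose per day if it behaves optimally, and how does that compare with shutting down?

AVC = 88 - 24q + 2q^2 has its minimum ¥16 at q = 6; price ¥286 clears that bar, so the firm operates.
MC = 88 - 48q + 6q^2. Setting P = MC and taking the root on the rising branch gives q* = 11.
TR = 286·11 = 3146. TC = 2718 + 726 = 3444. Profit = 3146 − 3444 = -¥298.
By producing, the firm covers all variable cost plus ¥2420 of fixed cost; shutting down would lose the full ¥2718.

Profit = -¥298 at q = 11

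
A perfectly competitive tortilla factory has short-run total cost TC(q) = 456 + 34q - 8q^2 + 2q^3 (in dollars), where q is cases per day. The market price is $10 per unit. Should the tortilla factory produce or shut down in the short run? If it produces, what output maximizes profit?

Shut down

Strip out fixed cost: VC = 34q - 8q^2 + 2q^3. Then AVC = 34 - 8q + 2q^2 and MC = 34 - 16q + 6q^2.
The AVC parabola has its vertex at q = 8/4 = 2, where AVC = 34 - 8·2 + 2·2^2 = $26.
With P < min AVC ($10 < $26), every unit sold adds to the loss.
Best response: produce nothing and absorb the $456 fixed cost.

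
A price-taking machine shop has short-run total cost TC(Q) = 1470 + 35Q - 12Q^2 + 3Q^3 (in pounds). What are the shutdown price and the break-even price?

Shutdown price = min AVC. AVC = 35 - 12Q + 3Q^2, with vertex at Q = 2 and minimum £23.
ATC = 1470/Q + 35 - 12Q + 3Q^2. Setting dATC/dQ = −1470/Q^2 − 12 + 6Q = 0 gives Q = 7 (since 6·7^3 − 12·7^2 = 1470).
min ATC = 1470/7 + 35 − 12·7 + 3·7^2 = £308. That is the break-even price.
Between these two prices the firm operates at a loss; above £308 it earns a profit.

Shutdown price = £23; break-even price = £308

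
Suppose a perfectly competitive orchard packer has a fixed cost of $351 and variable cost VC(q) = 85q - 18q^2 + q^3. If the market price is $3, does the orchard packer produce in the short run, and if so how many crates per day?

From TC, MC = TC'(q) = 85 - 36q + 3q^2 and AVC = VC/q = 85 - 18q + q^2.
AVC is minimized where dAVC/dq = -18 + 2q = 0, at q = 9; min AVC = 85 - 18·9 + 9^2 = $4.
Since P = $3 < min AVC = $4, price fails to cover variable cost at any output.
The firm minimizes its loss by shutting down and losing only its fixed cost of $351.

Shut down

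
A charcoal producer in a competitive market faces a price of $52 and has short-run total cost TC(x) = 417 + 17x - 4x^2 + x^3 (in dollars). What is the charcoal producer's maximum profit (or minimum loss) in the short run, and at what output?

Profit = -$267 at x = 5

AVC = 17 - 4x + x^2; min AVC = $13 at x = 2. Since P = $52 ≥ min AVC, the firm produces.
With MC = 17 - 8x + 3x^2, P = MC on the upward-sloping part at x* = 5.
TR = 52·5 = 260. TC = 417 + 110 = 527. Profit = 260 − 527 = -$267.
Shutting down would mean losing the fixed cost of $417, so operating at a loss of $267 is better by $150.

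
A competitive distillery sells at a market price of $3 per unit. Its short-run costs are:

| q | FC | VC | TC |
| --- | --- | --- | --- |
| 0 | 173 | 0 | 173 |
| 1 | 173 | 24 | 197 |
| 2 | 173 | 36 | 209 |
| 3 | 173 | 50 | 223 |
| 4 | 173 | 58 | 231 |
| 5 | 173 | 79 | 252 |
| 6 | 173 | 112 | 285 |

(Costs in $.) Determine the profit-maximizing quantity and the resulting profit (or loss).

Compute π = P·q − TC at each output: q=0: -173; q=1: -194; q=2: -203; q=3: -214; q=4: -219; q=5: -237; q=6: -267.
Profit is highest at q = 0. Equivalently, the lowest AVC in the table is 58/4 ≈ $14.50 at q = 4, and P = $3 falls below it — price never covers variable cost, so the firm shuts down and loses only its fixed cost.

q = 0 (shut down); profit = -$173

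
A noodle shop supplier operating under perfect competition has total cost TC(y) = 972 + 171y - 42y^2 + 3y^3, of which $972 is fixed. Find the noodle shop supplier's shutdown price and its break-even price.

Shutdown price = min AVC. AVC = 171 - 42y + 3y^2, with vertex at y = 7 and minimum $24.
ATC = 972/y + 171 - 42y + 3y^2. Setting dATC/dy = −972/y^2 − 42 + 6y = 0 gives y = 9 (since 6·9^3 − 42·9^2 = 972).
min ATC = 972/9 + 171 − 42·9 + 3·9^2 = $144. That is the break-even price.
For $24 ≤ P < $144 the firm produces at a loss; below $24 it shuts down.

Shutdown price = $24; break-even price = $144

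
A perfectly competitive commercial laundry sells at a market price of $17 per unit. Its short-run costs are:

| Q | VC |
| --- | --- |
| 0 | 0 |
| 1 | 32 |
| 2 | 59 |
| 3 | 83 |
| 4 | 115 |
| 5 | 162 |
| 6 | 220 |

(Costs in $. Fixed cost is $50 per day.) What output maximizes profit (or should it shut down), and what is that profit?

Q = 0 (shut down); profit = -$50

Tabulate TR − TC: Q=0: -50; Q=1: -65; Q=2: -75; Q=3: -82; Q=4: -97; Q=5: -127; Q=6: -168.
Profit is highest at Q = 0. Equivalently, the lowest AVC in the table is 83/3 ≈ $27.67 at Q = 3, and P = $17 falls below it — price never covers variable cost, so the firm shuts down and loses only its fixed cost.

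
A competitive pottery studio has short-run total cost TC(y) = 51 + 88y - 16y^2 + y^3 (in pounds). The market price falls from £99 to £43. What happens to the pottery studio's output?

MC = 88 - 32y + 3y^2; the shutdown threshold is min AVC = £24 (at y = 8).
At P = £99 ≥ min AVC, set P = MC on the rising branch: y = 11.
At P = £43 ≥ min AVC, set P = MC: y = 9. The firm stays open but cuts output.

Output falls from 11 to 9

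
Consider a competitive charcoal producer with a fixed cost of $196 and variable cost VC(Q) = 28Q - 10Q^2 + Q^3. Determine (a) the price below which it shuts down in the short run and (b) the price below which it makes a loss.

Shutdown price = $3; break-even price = $35

Shutdown price = min AVC. AVC = 28 - 10Q + Q^2, with vertex at Q = 5 and minimum $3.
ATC = 196/Q + 28 - 10Q + Q^2. Setting dATC/dQ = −196/Q^2 − 10 + 2Q = 0 gives Q = 7 (since 2·7^3 − 10·7^2 = 196).
min ATC = 196/7 + 28 − 10·7 + 7^2 = $35. That is the break-even price.
For $3 ≤ P < $35 the firm produces at a loss; below $3 it shuts down.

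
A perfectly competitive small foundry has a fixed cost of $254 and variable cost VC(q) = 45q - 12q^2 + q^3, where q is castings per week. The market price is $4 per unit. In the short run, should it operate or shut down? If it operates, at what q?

From TC, MC = TC'(q) = 45 - 24q + 3q^2 and AVC = VC/q = 45 - 12q + q^2.
The AVC parabola has its vertex at q = 12/2 = 6, where AVC = 45 - 12·6 + 6^2 = $9.
Since P = $4 < min AVC = $9, price fails to cover variable cost at any output.
Shutting down limits the loss to fixed cost, $254.

Shut down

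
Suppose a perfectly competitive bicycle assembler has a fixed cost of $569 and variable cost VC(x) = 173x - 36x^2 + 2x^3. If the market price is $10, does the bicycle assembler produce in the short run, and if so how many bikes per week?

Shut down

Variable cost is VC = 173x - 36x^2 + 2x^3, so AVC = VC/x = 173 - 36x + 2x^2 and MC = dTC/dx = 173 - 72x + 6x^2.
The AVC parabola has its vertex at x = 36/4 = 9, where AVC = 173 - 36·9 + 2·9^2 = $11.
With P < min AVC ($10 < $11), every unit sold adds to the loss.
Best response: produce nothing and absorb the $569 fixed cost.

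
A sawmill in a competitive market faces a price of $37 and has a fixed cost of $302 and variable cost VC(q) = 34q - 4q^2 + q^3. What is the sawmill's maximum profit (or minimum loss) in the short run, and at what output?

AVC = 34 - 4q + q^2; min AVC = $30 at q = 2. Since P = $37 ≥ min AVC, the firm produces.
MC = 34 - 8q + 3q^2. Setting P = MC and taking the root on the rising branch gives q* = 3.
TR = 37·3 = 111. TC = 302 + 93 = 395. Profit = 111 − 395 = -$284.
That loss of $284 beats the $302 the firm would lose by shutting down; producing recovers $18 of fixed cost.

Profit = -$284 at q = 3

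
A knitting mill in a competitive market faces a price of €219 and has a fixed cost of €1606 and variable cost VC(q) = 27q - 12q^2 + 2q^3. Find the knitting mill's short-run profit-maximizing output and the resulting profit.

Profit = -€326 at q = 8

AVC = 27 - 12q + 2q^2 has its minimum €9 at q = 3; price €219 clears that bar, so the firm operates.
MC = 27 - 24q + 6q^2. Setting P = MC and taking the root on the rising branch gives q* = 8.
TR = 219·8 = 1752. TC = 1606 + 472 = 2078. Profit = 1752 − 2078 = -€326.
That loss of €326 beats the €1606 the firm would lose by shutting down; producing recovers €1280 of fixed cost.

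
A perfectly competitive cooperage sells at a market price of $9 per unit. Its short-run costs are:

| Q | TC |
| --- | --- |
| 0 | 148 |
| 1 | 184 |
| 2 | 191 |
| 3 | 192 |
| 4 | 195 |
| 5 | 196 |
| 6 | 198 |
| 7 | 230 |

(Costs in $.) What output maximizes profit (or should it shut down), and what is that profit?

Compute π = P·Q − TC at each output: Q=0: -148; Q=1: -175; Q=2: -173; Q=3: -165; Q=4: -159; Q=5: -151; Q=6: -144; Q=7: -167.
Profit is maximized at Q = 6. AVC there is 50/6 = $8.33 ≤ P, so producing beats shutting down (which would give -$148).

Q = 6; profit = -$144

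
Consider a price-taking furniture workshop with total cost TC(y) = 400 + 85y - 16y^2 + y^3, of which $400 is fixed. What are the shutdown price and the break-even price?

AVC = 85 - 16y + y^2; minimized at y = 8, giving min AVC = $21. That is the shutdown price.
ATC = 400/y + 85 - 16y + y^2. Setting dATC/dy = −400/y^2 − 16 + 2y = 0 gives y = 10 (since 2·10^3 − 16·10^2 = 400).
min ATC = 400/10 + 85 − 16·10 + 10^2 = $65. That is the break-even price.
Between these two prices the firm operates at a loss; above $65 it earns a profit.

Shutdown price = $21; break-even price = $65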